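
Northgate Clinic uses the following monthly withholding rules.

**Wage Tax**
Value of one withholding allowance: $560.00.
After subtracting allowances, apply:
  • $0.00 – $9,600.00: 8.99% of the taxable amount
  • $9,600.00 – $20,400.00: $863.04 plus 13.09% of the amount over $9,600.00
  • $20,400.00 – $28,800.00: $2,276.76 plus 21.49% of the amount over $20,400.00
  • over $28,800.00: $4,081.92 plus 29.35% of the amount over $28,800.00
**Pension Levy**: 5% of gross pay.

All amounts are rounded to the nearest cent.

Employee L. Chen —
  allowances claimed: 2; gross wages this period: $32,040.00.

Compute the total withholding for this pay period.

$6,306.14

Wage Tax: taxable = $32,040.00 − 2×$560.00 = $30,920.00
  $4,081.92 + 29.35% × ($30,920.00 − $28,800.00) = $4,081.92 + 29.35% × $2,120.00 = $4,704.14
Pension Levy: 5% × $32,040.00 = $1,602.00
Total: $4,704.14 + $1,602.00 = $6,306.14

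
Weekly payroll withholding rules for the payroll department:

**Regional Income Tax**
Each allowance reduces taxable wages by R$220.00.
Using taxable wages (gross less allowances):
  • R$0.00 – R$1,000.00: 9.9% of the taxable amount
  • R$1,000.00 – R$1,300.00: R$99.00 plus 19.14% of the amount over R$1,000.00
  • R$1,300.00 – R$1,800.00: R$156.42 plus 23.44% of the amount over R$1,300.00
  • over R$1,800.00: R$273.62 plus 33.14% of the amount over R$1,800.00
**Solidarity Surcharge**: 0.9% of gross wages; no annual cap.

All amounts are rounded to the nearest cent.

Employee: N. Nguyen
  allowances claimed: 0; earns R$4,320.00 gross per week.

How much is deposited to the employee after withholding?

Regional Income Tax: taxable = R$4,320.00
  R$273.62 + 33.14% × (R$4,320.00 − R$1,800.00) = R$273.62 + 33.14% × R$2,520.00 = R$1,108.75
Solidarity Surcharge: 0.9% × R$4,320.00 = R$38.88
Total withheld: R$1,108.75 + R$38.88 = R$1,147.63
Net pay: R$4,320.00 − R$1,147.63 = R$3,172.37

R$3,172.37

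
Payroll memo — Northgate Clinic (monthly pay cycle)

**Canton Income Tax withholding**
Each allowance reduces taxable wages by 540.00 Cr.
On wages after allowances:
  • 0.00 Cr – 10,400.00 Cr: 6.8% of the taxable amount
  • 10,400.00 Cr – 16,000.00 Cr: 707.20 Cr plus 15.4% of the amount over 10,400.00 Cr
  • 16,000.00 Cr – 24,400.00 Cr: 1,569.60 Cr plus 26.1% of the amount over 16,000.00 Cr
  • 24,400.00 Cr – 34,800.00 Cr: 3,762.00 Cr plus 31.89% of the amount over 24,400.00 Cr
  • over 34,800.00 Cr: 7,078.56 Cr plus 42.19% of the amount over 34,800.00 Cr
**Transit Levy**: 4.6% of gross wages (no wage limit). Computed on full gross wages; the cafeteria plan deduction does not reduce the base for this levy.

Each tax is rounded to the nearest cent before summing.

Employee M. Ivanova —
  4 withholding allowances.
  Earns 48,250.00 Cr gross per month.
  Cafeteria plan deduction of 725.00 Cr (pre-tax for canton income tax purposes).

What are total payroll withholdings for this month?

Canton Income Tax: taxable = 48,250.00 Cr − 725.00 Cr − 4×540.00 Cr = 45,365.00 Cr
  7,078.56 Cr + 42.19% × (45,365.00 Cr − 34,800.00 Cr) = 7,078.56 Cr + 42.19% × 10,565.00 Cr = 11,535.93 Cr
Transit Levy: 4.6% × 48,250.00 Cr = 2,219.50 Cr
Total: 11,535.93 Cr + 2,219.50 Cr = 13,755.43 Cr

13,755.43 Cr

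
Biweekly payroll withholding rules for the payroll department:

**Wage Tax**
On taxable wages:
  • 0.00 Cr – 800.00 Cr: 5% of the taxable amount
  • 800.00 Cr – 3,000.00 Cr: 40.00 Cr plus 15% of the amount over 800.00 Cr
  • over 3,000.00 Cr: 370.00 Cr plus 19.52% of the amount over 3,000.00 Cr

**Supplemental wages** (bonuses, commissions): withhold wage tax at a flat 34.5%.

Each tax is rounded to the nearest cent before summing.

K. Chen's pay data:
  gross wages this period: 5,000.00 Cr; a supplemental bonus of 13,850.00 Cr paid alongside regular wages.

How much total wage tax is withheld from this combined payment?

Wage Tax: taxable = 5,000.00 Cr
  370.00 Cr + 19.52% × (5,000.00 Cr − 3,000.00 Cr) = 370.00 Cr + 19.52% × 2,000.00 Cr = 760.40 Cr
Supplemental (34.5% flat on bonus): 34.5% × 13,850.00 Cr = 4,778.25 Cr
Total wage tax: 760.40 Cr + 4,778.25 Cr = 5,538.65 Cr

5,538.65 Cr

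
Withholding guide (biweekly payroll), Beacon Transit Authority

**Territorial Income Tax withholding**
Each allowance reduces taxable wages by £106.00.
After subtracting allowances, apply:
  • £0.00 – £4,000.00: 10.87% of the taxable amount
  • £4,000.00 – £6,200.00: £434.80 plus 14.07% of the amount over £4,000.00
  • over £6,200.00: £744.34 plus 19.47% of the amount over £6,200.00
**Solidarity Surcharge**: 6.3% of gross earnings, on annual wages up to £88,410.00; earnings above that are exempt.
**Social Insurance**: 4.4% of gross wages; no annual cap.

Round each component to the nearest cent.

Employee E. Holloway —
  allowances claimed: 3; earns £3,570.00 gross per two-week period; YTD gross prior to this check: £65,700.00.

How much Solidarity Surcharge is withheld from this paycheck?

£224.91

Solidarity Surcharge: 6.3% × £3,570.00 = £224.91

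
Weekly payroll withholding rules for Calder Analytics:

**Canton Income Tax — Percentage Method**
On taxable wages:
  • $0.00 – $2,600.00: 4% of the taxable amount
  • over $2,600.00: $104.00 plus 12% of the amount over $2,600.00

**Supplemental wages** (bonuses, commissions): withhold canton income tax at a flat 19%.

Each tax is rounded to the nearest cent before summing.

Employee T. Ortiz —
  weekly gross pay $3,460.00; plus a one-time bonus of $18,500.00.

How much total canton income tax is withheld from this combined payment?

Canton Income Tax: taxable = $3,460.00
  $104.00 + 12% × ($3,460.00 − $2,600.00) = $104.00 + 12% × $860.00 = $207.20
Supplemental (19% flat on bonus): 19% × $18,500.00 = $3,515.00
Total canton income tax: $207.20 + $3,515.00 = $3,722.20

$3,722.20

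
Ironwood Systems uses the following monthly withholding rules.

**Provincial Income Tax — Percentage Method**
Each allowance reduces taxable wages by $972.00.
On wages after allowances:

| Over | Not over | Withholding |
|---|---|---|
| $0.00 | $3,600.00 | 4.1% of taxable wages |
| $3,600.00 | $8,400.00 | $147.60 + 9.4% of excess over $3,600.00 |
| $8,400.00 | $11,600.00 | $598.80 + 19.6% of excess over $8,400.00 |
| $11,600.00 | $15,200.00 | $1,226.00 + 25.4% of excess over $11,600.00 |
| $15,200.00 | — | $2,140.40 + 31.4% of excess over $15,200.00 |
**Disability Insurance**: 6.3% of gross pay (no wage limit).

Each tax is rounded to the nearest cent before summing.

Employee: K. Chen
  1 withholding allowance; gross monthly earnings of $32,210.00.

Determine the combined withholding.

Provincial Income Tax: taxable = $32,210.00 − 1×$972.00 = $31,238.00
  $2,140.40 + 31.4% × ($31,238.00 − $15,200.00) = $2,140.40 + 31.4% × $16,038.00 = $7,176.33
Disability Insurance: 6.3% × $32,210.00 = $2,029.23
Total: $7,176.33 + $2,029.23 = $9,205.56

$9,205.56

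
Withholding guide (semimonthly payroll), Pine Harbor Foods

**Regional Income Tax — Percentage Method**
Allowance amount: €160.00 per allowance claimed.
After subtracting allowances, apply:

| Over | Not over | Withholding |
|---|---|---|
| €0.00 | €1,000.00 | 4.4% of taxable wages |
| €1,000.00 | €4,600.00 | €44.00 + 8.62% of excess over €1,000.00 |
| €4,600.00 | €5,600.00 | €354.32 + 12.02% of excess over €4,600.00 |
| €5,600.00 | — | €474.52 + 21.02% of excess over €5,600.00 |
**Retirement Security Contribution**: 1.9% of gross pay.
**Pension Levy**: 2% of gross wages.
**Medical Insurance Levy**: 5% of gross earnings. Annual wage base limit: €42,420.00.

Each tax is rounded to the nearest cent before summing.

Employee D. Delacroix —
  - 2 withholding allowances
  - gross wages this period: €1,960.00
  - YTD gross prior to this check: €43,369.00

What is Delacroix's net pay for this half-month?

€1,784.39

Regional Income Tax: taxable = €1,960.00 − 2×€160.00 = €1,640.00
  €44.00 + 8.62% × (€1,640.00 − €1,000.00) = €44.00 + 8.62% × €640.00 = €99.17
Retirement Security Contribution: 1.9% × €1,960.00 = €37.24
Pension Levy: 2% × €1,960.00 = €39.20
Medical Insurance Levy: YTD €43,369.00 ≥ cap €42,420.00 → €0.00
Total withheld: €99.17 + €37.24 + €39.20 + €0.00 = €175.61
Net pay: €1,960.00 − €175.61 = €1,784.39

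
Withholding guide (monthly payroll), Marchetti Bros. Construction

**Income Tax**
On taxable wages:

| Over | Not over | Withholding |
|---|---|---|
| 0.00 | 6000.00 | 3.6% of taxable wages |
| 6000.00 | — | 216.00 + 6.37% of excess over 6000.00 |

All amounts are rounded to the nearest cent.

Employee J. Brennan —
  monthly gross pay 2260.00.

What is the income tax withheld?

81.36

Income Tax: taxable = 2260.00
  3.6% × 2260.00 = 81.36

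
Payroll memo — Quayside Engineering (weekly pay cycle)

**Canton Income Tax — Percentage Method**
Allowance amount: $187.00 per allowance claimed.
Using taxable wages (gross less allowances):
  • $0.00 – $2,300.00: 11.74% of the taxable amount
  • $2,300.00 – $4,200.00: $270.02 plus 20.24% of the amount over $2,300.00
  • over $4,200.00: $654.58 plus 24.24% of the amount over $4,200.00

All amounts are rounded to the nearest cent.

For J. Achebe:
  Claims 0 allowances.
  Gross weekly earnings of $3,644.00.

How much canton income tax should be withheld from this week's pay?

$542.05

Canton Income Tax: taxable = $3,644.00
  $270.02 + 20.24% × ($3,644.00 − $2,300.00) = $270.02 + 20.24% × $1,344.00 = $542.05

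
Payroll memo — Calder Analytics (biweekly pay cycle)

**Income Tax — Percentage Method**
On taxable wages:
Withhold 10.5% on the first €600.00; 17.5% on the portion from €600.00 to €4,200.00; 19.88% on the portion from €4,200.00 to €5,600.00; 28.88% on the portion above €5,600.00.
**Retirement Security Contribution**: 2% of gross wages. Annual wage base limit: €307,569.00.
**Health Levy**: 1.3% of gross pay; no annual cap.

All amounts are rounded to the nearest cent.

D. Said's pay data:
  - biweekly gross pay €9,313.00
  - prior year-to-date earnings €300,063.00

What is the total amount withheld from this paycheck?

€2,314.82

Income Tax: taxable = €9,313.00
  €971.32 + 28.88% × (€9,313.00 − €5,600.00) = €971.32 + 28.88% × €3,713.00 = €2,043.63
Retirement Security Contribution: cap €307,569.00 − YTD €300,063.00 = €7,506.00 subject; 2% × €7,506.00 = €150.12
Health Levy: 1.3% × €9,313.00 = €121.07
Total: €2,043.63 + €150.12 + €121.07 = €2,314.82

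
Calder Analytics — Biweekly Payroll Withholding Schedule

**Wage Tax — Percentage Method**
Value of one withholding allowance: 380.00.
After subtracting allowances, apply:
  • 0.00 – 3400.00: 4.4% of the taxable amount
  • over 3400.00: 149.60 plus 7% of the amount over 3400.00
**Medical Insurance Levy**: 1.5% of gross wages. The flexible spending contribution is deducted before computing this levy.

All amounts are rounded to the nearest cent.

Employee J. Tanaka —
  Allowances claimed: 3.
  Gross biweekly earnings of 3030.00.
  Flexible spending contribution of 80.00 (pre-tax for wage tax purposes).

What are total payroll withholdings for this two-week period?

123.89

Wage Tax: taxable = 3030.00 − 80.00 − 3×380.00 = 1810.00
  4.4% × 1810.00 = 79.64
Medical Insurance Levy: 1.5% × 2950.00 = 44.25
Total: 79.64 + 44.25 = 123.89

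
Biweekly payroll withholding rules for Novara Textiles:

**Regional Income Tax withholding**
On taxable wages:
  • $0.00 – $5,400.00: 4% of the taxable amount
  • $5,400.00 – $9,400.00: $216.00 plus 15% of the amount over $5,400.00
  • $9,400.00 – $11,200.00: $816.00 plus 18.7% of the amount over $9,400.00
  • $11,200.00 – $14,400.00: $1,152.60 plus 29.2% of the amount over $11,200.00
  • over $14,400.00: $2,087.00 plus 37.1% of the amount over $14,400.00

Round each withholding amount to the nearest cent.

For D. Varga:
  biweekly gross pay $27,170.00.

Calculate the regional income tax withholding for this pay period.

$6,824.67

Regional Income Tax: taxable = $27,170.00
  $2,087.00 + 37.1% × ($27,170.00 − $14,400.00) = $2,087.00 + 37.1% × $12,770.00 = $6,824.67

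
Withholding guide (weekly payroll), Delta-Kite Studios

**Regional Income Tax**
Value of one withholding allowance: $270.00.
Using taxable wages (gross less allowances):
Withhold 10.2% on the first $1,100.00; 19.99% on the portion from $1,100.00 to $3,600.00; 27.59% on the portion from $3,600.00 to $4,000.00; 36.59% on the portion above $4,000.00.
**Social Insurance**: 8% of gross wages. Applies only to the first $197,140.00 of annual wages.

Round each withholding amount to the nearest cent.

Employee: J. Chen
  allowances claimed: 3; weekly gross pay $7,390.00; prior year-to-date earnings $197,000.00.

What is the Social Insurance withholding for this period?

$11.20

Social Insurance: cap $197,140.00 − YTD $197,000.00 = $140.00 subject; 8% × $140.00 = $11.20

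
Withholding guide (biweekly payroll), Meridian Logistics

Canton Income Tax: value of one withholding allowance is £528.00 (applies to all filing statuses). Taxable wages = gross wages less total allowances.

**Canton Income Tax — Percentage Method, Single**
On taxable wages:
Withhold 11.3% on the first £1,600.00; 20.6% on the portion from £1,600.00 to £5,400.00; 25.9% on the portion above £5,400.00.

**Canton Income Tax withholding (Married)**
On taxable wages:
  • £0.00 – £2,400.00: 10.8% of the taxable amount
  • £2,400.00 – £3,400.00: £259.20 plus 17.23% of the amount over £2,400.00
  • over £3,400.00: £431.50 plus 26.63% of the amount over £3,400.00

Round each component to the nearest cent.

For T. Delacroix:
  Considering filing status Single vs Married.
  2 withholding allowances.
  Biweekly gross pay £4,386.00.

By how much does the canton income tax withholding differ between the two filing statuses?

Canton Income Tax (Single): taxable = £4,386.00 − 2×£528.00 = £3,330.00
  £180.80 + 20.6% × (£3,330.00 − £1,600.00) = £180.80 + 20.6% × £1,730.00 = £537.18
Canton Income Tax (Married): taxable = £4,386.00 − 2×£528.00 = £3,330.00
  £259.20 + 17.23% × (£3,330.00 − £2,400.00) = £259.20 + 17.23% × £930.00 = £419.44
Difference: |£537.18 − £419.44| = £117.74 (higher under Single)

£117.74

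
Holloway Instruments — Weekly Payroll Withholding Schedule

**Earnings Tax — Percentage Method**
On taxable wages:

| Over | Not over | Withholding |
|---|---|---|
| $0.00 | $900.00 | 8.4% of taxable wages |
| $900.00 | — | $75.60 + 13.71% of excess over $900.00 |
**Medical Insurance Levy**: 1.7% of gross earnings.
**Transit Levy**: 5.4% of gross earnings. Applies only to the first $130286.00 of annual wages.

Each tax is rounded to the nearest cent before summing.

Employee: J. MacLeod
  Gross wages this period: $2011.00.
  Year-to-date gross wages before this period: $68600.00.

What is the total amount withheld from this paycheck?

Earnings Tax: taxable = $2011.00
  $75.60 + 13.71% × ($2011.00 − $900.00) = $75.60 + 13.71% × $1111.00 = $227.92
Medical Insurance Levy: 1.7% × $2011.00 = $34.19
Transit Levy: 5.4% × $2011.00 = $108.59
Total: $227.92 + $34.19 + $108.59 = $370.70

$370.70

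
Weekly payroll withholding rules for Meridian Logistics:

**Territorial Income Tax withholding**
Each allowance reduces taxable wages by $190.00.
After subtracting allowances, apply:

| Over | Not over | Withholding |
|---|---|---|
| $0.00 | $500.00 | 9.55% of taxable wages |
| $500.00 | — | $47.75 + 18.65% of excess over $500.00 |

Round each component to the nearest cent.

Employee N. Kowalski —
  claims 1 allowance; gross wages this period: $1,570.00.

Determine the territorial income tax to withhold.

Territorial Income Tax: taxable = $1,570.00 − 1×$190.00 = $1,380.00
  $47.75 + 18.65% × ($1,380.00 − $500.00) = $47.75 + 18.65% × $880.00 = $211.87

$211.87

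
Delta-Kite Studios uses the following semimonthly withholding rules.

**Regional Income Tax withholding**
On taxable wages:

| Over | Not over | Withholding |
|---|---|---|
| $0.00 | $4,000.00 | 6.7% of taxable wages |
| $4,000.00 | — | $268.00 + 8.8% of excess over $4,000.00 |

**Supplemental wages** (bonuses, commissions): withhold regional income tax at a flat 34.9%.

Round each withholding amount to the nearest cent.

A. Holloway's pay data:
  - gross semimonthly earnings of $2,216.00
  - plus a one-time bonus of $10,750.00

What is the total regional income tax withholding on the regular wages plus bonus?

$3,900.22

Regional Income Tax: taxable = $2,216.00
  6.7% × $2,216.00 = $148.47
Supplemental (34.9% flat on bonus): 34.9% × $10,750.00 = $3,751.75
Total regional income tax: $148.47 + $3,751.75 = $3,900.22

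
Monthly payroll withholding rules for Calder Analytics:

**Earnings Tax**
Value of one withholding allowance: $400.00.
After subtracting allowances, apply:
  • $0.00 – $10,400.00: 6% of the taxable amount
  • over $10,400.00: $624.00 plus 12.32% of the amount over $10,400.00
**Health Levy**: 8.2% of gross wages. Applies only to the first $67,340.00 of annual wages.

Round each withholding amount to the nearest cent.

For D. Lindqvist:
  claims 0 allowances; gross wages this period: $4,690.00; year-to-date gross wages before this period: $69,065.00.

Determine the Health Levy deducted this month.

$0.00

Health Levy: YTD $69,065.00 ≥ cap $67,340.00 → $0.00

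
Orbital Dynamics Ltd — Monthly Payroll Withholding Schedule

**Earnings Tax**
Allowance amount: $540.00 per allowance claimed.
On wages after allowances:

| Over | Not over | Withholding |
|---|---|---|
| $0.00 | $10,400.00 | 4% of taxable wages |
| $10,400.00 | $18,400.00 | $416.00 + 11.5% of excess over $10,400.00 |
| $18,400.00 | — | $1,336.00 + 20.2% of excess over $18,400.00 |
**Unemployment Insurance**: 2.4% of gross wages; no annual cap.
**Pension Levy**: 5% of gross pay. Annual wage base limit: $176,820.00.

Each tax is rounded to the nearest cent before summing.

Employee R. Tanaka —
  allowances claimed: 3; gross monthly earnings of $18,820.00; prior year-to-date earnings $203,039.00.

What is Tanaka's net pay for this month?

$17,170.32

Earnings Tax: taxable = $18,820.00 − 3×$540.00 = $17,200.00
  $416.00 + 11.5% × ($17,200.00 − $10,400.00) = $416.00 + 11.5% × $6,800.00 = $1,198.00
Unemployment Insurance: 2.4% × $18,820.00 = $451.68
Pension Levy: YTD $203,039.00 ≥ cap $176,820.00 → $0.00
Total withheld: $1,198.00 + $451.68 + $0.00 = $1,649.68
Net pay: $18,820.00 − $1,649.68 = $17,170.32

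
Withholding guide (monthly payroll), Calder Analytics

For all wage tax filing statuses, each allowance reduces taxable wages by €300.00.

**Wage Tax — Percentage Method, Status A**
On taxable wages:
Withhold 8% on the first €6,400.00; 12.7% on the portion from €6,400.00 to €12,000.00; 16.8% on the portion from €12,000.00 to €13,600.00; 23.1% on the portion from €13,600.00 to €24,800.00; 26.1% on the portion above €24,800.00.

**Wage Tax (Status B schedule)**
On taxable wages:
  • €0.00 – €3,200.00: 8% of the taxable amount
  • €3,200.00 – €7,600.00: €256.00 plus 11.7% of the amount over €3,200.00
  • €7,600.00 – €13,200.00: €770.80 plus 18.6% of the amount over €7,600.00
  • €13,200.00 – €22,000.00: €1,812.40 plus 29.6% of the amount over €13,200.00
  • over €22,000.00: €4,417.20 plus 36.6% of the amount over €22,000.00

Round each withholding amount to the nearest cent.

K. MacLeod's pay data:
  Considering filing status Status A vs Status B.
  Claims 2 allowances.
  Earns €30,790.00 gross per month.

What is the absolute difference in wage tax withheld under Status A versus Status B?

Wage Tax (Status A): taxable = €30,790.00 − 2×€300.00 = €30,190.00
  €4,079.20 + 26.1% × (€30,190.00 − €24,800.00) = €4,079.20 + 26.1% × €5,390.00 = €5,485.99
Wage Tax (Status B): taxable = €30,790.00 − 2×€300.00 = €30,190.00
  €4,417.20 + 36.6% × (€30,190.00 − €22,000.00) = €4,417.20 + 36.6% × €8,190.00 = €7,414.74
Difference: |€5,485.99 − €7,414.74| = €1,928.75 (higher under Status B)

€1,928.75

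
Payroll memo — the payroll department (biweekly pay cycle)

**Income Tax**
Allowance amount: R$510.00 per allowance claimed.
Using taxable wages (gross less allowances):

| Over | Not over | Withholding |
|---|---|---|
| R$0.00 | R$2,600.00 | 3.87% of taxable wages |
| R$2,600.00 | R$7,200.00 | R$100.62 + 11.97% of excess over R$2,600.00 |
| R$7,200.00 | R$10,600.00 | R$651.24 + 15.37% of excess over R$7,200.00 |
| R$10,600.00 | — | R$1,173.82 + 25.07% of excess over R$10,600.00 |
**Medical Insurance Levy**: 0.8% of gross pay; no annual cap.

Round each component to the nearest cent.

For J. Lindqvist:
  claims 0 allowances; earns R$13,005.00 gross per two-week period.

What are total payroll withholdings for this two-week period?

Income Tax: taxable = R$13,005.00
  R$1,173.82 + 25.07% × (R$13,005.00 − R$10,600.00) = R$1,173.82 + 25.07% × R$2,405.00 = R$1,776.75
Medical Insurance Levy: 0.8% × R$13,005.00 = R$104.04
Total: R$1,776.75 + R$104.04 = R$1,880.79

R$1,880.79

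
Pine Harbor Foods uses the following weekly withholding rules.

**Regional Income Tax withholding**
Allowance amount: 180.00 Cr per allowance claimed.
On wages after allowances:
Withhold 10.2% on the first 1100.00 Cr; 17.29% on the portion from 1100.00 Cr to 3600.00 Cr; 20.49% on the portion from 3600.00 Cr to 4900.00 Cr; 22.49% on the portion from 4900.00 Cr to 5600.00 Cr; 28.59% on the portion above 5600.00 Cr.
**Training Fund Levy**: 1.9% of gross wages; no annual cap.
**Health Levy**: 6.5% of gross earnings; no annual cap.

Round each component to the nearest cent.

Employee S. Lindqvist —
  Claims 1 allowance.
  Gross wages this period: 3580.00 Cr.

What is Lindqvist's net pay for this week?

Regional Income Tax: taxable = 3580.00 Cr − 1×180.00 Cr = 3400.00 Cr
  112.20 Cr + 17.29% × (3400.00 Cr − 1100.00 Cr) = 112.20 Cr + 17.29% × 2300.00 Cr = 509.87 Cr
Training Fund Levy: 1.9% × 3580.00 Cr = 68.02 Cr
Health Levy: 6.5% × 3580.00 Cr = 232.70 Cr
Total withheld: 509.87 Cr + 68.02 Cr + 232.70 Cr = 810.59 Cr
Net pay: 3580.00 Cr − 810.59 Cr = 2769.41 Cr

2769.41 Cr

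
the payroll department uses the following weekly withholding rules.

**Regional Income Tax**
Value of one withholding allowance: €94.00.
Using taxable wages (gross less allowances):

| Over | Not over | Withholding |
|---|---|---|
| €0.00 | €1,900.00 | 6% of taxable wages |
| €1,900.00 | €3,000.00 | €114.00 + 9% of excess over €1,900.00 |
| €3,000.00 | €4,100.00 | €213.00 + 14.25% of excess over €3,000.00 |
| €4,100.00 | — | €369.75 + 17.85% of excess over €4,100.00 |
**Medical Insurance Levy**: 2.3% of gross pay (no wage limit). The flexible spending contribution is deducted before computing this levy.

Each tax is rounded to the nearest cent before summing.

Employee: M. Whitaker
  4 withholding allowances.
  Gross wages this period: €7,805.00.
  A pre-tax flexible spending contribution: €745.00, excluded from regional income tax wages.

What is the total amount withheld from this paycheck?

€993.37

Regional Income Tax: taxable = €7,805.00 − €745.00 − 4×€94.00 = €6,684.00
  €369.75 + 17.85% × (€6,684.00 − €4,100.00) = €369.75 + 17.85% × €2,584.00 = €830.99
Medical Insurance Levy: 2.3% × €7,060.00 = €162.38
Total: €830.99 + €162.38 = €993.37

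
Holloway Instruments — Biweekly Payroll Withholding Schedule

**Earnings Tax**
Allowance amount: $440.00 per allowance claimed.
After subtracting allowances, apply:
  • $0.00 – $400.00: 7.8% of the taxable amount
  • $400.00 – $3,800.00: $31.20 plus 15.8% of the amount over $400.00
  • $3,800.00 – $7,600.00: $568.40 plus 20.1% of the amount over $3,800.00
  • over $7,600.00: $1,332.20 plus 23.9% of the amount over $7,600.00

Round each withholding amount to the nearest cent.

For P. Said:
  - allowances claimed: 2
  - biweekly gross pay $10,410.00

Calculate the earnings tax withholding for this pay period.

$1,793.47

Earnings Tax: taxable = $10,410.00 − 2×$440.00 = $9,530.00
  $1,332.20 + 23.9% × ($9,530.00 − $7,600.00) = $1,332.20 + 23.9% × $1,930.00 = $1,793.47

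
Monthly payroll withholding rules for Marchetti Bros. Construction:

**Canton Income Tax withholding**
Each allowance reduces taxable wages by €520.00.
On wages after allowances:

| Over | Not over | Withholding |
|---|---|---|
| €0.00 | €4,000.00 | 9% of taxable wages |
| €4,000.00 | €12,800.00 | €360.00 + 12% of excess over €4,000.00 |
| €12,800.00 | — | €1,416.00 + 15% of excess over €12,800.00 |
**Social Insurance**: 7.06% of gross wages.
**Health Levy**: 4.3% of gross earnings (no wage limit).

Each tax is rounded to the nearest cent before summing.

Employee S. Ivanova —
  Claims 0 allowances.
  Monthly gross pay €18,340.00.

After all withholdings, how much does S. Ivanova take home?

€14,009.58

Canton Income Tax: taxable = €18,340.00
  €1,416.00 + 15% × (€18,340.00 − €12,800.00) = €1,416.00 + 15% × €5,540.00 = €2,247.00
Social Insurance: 7.06% × €18,340.00 = €1,294.80
Health Levy: 4.3% × €18,340.00 = €788.62
Total withheld: €2,247.00 + €1,294.80 + €788.62 = €4,330.42
Net pay: €18,340.00 − €4,330.42 = €14,009.58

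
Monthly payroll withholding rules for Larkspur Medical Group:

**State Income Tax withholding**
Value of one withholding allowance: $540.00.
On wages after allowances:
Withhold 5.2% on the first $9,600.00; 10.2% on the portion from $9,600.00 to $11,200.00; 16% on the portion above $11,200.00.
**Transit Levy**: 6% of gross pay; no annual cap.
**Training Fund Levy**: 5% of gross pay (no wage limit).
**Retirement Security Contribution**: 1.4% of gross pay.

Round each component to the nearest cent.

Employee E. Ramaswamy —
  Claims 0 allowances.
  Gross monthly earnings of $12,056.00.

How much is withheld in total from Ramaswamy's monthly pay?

State Income Tax: taxable = $12,056.00
  $662.40 + 16% × ($12,056.00 − $11,200.00) = $662.40 + 16% × $856.00 = $799.36
Transit Levy: 6% × $12,056.00 = $723.36
Training Fund Levy: 5% × $12,056.00 = $602.80
Retirement Security Contribution: 1.4% × $12,056.00 = $168.78
Total: $799.36 + $723.36 + $602.80 + $168.78 = $2,294.30

$2,294.30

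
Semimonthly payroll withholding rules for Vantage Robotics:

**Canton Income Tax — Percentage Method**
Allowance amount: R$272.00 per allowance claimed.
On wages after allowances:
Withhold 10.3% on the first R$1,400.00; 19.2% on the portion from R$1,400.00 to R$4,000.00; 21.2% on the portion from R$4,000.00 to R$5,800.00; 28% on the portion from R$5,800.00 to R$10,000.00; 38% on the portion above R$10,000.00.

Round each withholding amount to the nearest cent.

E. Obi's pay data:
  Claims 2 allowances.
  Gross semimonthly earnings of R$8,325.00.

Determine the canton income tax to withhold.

R$1,579.68

Canton Income Tax: taxable = R$8,325.00 − 2×R$272.00 = R$7,781.00
  R$1,025.00 + 28% × (R$7,781.00 − R$5,800.00) = R$1,025.00 + 28% × R$1,981.00 = R$1,579.68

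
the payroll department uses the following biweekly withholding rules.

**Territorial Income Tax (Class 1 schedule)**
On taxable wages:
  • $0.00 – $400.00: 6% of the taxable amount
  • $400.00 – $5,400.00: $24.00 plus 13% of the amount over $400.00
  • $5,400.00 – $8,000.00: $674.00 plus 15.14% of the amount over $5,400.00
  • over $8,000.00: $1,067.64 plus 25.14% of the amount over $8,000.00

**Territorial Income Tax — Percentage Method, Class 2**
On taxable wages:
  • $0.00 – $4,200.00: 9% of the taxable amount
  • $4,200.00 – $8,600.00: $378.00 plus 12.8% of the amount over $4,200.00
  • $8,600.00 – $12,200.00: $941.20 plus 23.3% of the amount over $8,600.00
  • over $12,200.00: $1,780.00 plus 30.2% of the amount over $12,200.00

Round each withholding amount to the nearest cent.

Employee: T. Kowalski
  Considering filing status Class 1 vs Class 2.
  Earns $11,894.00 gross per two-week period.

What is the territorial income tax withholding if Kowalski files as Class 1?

$2,046.59

Territorial Income Tax (Class 1): taxable = $11,894.00
  $1,067.64 + 25.14% × ($11,894.00 − $8,000.00) = $1,067.64 + 25.14% × $3,894.00 = $2,046.59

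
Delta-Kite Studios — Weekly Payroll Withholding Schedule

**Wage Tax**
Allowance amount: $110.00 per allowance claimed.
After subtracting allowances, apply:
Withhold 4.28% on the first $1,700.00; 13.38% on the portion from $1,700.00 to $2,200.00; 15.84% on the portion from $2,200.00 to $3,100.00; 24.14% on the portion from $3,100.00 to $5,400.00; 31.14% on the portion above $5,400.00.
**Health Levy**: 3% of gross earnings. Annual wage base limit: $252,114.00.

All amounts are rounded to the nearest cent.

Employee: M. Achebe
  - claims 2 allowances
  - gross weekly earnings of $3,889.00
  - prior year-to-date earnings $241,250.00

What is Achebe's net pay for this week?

$3,352.75

Wage Tax: taxable = $3,889.00 − 2×$110.00 = $3,669.00
  $282.22 + 24.14% × ($3,669.00 − $3,100.00) = $282.22 + 24.14% × $569.00 = $419.58
Health Levy: 3% × $3,889.00 = $116.67
Total withheld: $419.58 + $116.67 = $536.25
Net pay: $3,889.00 − $536.25 = $3,352.75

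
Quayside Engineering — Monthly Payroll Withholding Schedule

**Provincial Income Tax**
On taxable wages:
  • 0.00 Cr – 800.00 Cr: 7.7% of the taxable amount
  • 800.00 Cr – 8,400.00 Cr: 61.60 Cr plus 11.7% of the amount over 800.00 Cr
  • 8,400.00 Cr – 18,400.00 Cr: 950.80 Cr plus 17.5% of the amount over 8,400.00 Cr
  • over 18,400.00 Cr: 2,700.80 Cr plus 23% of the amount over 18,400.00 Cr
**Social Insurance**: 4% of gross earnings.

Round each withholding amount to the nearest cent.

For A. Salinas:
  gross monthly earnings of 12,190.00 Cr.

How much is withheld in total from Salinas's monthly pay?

Provincial Income Tax: taxable = 12,190.00 Cr
  950.80 Cr + 17.5% × (12,190.00 Cr − 8,400.00 Cr) = 950.80 Cr + 17.5% × 3,790.00 Cr = 1,614.05 Cr
Social Insurance: 4% × 12,190.00 Cr = 487.60 Cr
Total: 1,614.05 Cr + 487.60 Cr = 2,101.65 Cr

2,101.65 Cr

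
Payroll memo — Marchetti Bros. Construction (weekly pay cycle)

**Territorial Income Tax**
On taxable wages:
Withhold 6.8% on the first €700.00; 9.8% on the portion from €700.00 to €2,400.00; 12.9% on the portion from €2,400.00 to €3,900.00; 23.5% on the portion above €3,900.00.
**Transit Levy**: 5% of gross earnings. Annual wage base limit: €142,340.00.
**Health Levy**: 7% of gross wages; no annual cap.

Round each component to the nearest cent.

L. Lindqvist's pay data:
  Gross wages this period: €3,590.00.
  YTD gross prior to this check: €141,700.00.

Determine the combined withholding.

Territorial Income Tax: taxable = €3,590.00
  €214.20 + 12.9% × (€3,590.00 − €2,400.00) = €214.20 + 12.9% × €1,190.00 = €367.71
Transit Levy: cap €142,340.00 − YTD €141,700.00 = €640.00 subject; 5% × €640.00 = €32.00
Health Levy: 7% × €3,590.00 = €251.30
Total: €367.71 + €32.00 + €251.30 = €651.01

€651.01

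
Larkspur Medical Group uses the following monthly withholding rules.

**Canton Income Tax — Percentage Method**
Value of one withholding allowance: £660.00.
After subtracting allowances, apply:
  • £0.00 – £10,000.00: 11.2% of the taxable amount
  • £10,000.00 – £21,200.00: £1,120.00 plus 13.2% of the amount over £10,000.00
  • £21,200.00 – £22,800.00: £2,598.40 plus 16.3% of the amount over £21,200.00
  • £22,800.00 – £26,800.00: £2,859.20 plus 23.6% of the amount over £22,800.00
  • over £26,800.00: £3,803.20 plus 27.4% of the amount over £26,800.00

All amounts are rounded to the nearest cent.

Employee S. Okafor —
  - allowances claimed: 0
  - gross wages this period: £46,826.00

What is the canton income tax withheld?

Canton Income Tax: taxable = £46,826.00
  £3,803.20 + 27.4% × (£46,826.00 − £26,800.00) = £3,803.20 + 27.4% × £20,026.00 = £9,290.32

£9,290.32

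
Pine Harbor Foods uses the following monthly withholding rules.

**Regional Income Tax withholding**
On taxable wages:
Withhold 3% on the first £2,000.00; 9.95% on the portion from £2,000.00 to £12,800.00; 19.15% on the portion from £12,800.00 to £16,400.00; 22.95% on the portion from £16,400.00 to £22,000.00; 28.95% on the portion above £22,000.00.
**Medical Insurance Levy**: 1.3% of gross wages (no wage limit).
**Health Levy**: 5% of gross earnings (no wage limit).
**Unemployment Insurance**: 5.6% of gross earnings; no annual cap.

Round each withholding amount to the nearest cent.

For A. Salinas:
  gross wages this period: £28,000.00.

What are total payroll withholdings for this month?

Regional Income Tax: taxable = £28,000.00
  £3,109.20 + 28.95% × (£28,000.00 − £22,000.00) = £3,109.20 + 28.95% × £6,000.00 = £4,846.20
Medical Insurance Levy: 1.3% × £28,000.00 = £364.00
Health Levy: 5% × £28,000.00 = £1,400.00
Unemployment Insurance: 5.6% × £28,000.00 = £1,568.00
Total: £4,846.20 + £364.00 + £1,400.00 + £1,568.00 = £8,178.20

£8,178.20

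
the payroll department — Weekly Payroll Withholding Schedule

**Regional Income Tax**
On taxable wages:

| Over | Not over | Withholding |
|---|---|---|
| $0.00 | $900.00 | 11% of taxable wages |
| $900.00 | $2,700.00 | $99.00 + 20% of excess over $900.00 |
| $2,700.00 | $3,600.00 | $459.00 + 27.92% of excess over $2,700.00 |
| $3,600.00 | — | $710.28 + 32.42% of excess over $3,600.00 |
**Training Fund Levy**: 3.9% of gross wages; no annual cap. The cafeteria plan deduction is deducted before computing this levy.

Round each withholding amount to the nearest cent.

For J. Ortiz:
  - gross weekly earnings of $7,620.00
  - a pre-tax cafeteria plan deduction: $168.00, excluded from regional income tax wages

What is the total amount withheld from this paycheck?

Regional Income Tax: taxable = $7,620.00 − $168.00 = $7,452.00
  $710.28 + 32.42% × ($7,452.00 − $3,600.00) = $710.28 + 32.42% × $3,852.00 = $1,959.10
Training Fund Levy: 3.9% × $7,452.00 = $290.63
Total: $1,959.10 + $290.63 = $2,249.73

$2,249.73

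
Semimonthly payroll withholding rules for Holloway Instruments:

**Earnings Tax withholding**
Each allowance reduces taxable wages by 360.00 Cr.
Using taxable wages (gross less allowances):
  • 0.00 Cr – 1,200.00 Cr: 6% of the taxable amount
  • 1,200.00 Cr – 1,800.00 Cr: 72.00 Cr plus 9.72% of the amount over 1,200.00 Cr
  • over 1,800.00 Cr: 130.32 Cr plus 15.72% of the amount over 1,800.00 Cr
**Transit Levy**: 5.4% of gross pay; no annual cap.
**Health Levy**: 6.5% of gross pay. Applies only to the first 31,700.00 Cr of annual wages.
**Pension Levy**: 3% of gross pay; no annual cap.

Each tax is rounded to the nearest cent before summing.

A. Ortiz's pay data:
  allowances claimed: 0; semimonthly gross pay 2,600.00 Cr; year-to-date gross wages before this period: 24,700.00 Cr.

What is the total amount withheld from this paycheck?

643.48 Cr

Earnings Tax: taxable = 2,600.00 Cr
  130.32 Cr + 15.72% × (2,600.00 Cr − 1,800.00 Cr) = 130.32 Cr + 15.72% × 800.00 Cr = 256.08 Cr
Transit Levy: 5.4% × 2,600.00 Cr = 140.40 Cr
Health Levy: 6.5% × 2,600.00 Cr = 169.00 Cr
Pension Levy: 3% × 2,600.00 Cr = 78.00 Cr
Total: 256.08 Cr + 140.40 Cr + 169.00 Cr + 78.00 Cr = 643.48 Cr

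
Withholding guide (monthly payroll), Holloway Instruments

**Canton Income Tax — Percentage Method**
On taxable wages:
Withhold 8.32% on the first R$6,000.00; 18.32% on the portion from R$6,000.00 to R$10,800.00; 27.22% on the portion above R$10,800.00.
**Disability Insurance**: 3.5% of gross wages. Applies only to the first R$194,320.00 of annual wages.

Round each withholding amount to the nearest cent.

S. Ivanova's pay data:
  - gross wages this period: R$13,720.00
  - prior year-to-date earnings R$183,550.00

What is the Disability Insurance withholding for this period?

R$376.95

Disability Insurance: cap R$194,320.00 − YTD R$183,550.00 = R$10,770.00 subject; 3.5% × R$10,770.00 = R$376.95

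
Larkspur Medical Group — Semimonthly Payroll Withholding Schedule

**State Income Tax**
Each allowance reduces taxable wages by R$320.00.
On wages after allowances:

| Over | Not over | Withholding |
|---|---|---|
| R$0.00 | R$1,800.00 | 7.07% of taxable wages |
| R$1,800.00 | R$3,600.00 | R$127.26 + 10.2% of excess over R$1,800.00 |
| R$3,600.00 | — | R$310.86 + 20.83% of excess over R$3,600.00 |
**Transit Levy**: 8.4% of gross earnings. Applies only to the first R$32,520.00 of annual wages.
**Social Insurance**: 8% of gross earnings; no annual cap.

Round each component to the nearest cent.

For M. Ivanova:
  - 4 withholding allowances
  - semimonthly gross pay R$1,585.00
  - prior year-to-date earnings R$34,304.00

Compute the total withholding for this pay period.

State Income Tax: taxable = R$1,585.00 − 4×R$320.00 = R$305.00
  7.07% × R$305.00 = R$21.56
Transit Levy: YTD R$34,304.00 ≥ cap R$32,520.00 → R$0.00
Social Insurance: 8% × R$1,585.00 = R$126.80
Total: R$21.56 + R$0.00 + R$126.80 = R$148.36

R$148.36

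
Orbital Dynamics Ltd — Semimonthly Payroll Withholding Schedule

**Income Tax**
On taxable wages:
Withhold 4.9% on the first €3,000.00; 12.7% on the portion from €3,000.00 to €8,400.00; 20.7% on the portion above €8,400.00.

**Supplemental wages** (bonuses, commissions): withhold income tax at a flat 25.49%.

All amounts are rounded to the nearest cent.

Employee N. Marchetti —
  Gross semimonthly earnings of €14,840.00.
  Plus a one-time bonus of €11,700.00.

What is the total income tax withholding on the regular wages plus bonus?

Income Tax: taxable = €14,840.00
  €832.80 + 20.7% × (€14,840.00 − €8,400.00) = €832.80 + 20.7% × €6,440.00 = €2,165.88
Supplemental (25.49% flat on bonus): 25.49% × €11,700.00 = €2,982.33
Total income tax: €2,165.88 + €2,982.33 = €5,148.21

€5,148.21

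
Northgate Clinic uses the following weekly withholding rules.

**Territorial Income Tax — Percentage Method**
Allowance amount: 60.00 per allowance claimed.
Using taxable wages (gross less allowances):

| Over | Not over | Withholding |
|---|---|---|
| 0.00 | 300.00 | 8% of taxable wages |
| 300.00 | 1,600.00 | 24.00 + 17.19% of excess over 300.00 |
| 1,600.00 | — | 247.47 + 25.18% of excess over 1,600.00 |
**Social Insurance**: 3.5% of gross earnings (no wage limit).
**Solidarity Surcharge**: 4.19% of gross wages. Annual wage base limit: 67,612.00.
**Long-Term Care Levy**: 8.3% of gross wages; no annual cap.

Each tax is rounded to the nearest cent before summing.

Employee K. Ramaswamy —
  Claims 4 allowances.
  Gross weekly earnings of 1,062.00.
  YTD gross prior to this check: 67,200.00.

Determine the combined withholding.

Territorial Income Tax: taxable = 1,062.00 − 4×60.00 = 822.00
  24.00 + 17.19% × (822.00 − 300.00) = 24.00 + 17.19% × 522.00 = 113.73
Social Insurance: 3.5% × 1,062.00 = 37.17
Solidarity Surcharge: cap 67,612.00 − YTD 67,200.00 = 412.00 subject; 4.19% × 412.00 = 17.26
Long-Term Care Levy: 8.3% × 1,062.00 = 88.15
Total: 113.73 + 37.17 + 17.26 + 88.15 = 256.31

256.31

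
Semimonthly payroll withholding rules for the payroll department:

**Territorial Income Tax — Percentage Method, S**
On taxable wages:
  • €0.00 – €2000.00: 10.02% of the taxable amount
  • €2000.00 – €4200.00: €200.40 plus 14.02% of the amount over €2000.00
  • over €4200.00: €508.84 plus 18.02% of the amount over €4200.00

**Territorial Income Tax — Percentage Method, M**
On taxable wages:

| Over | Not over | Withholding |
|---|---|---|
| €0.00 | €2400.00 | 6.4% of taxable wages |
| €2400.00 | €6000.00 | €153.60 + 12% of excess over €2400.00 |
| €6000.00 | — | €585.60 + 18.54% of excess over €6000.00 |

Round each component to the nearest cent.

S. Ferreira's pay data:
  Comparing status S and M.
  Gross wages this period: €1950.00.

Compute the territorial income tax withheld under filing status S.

Territorial Income Tax (S): taxable = €1950.00
  10.02% × €1950.00 = €195.39

€195.39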